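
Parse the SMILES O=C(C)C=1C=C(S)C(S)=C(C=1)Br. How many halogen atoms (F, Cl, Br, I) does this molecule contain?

Halogen atoms appear at heavy-atom position 12 (1×Br).
Other groups present: 1 ketone, 2 thiol.
Halogen count: 1.

1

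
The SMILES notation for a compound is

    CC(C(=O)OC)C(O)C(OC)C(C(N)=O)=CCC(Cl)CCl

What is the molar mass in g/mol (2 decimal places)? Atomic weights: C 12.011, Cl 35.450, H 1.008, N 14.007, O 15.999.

First, the molecular formula is C13H21Cl2NO5 (counting implicit H from valence).
  C: 13 × 12.011 = 156.143
  Cl: 2 × 35.450 = 70.900
  H: 21 × 1.008 = 21.168
  N: 1 × 14.007 = 14.007
  O: 5 × 15.999 = 79.995
Sum: 13×12.011 + 2×35.450 + 21×1.008 + 1×14.007 + 5×15.999 = 342.213 → 342.21 g/mol.

342.21 g/mol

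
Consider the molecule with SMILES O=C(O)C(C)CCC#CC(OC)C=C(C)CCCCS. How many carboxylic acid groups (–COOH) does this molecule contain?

The carboxylic acid motif appears at heavy-atom position 2 in the SMILES.
Other groups present: 1 alkene, 1 alkyne, 1 ether, 1 thiol.
Carboxylic acid count: 1.

1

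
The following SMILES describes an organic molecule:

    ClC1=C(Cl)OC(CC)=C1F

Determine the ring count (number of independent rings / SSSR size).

In SMILES, each pair of matching ring-closure digits denotes one ring-closing bond; the number of such bonds equals the number of independent rings.
Ring-closure bonds here: 1.

1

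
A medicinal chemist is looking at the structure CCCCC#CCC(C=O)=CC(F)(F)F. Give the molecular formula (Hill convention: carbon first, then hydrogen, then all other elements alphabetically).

C11H13F3O

Walk through each heavy atom and fill implicit hydrogens from standard valence (C 4, N 3, O 2, S 2, halogen 1):
  atom 1: C, bond orders sum to 1 (valence 4) → 3 H
  atom 2: C, bond orders sum to 2 (valence 4) → 2 H
  atom 3: C, bond orders sum to 2 (valence 4) → 2 H
  atom 4: C, bond orders sum to 2 (valence 4) → 2 H
  atom 5: C, bond orders sum to 4 (valence 4) → 0 H
  atom 6: C, bond orders sum to 4 (valence 4) → 0 H
  atom 7: C, bond orders sum to 2 (valence 4) → 2 H
  atom 8: C, bond orders sum to 4 (valence 4) → 0 H
  atom 9: C, bond orders sum to 3 (valence 4) → 1 H
  atom 10: O, bond orders sum to 2 (valence 2) → 0 H
  atom 11: C, bond orders sum to 3 (valence 4) → 1 H
  atom 12: C, bond orders sum to 4 (valence 4) → 0 H
  atom 13: F (halogen, monovalent) → 0 H
  atom 14: F (halogen, monovalent) → 0 H
  atom 15: F (halogen, monovalent) → 0 H
Totals → C:11, H:13, F:3, O:1.
In Hill order: C11H13F3O.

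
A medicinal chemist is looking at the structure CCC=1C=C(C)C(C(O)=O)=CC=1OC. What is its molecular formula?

Walk through each heavy atom and fill implicit hydrogens from standard valence (C 4, N 3, O 2, S 2, halogen 1):
  atom 1: C, bond orders sum to 1 (valence 4) → 3 H
  atom 2: C, bond orders sum to 2 (valence 4) → 2 H
  atom 3: C, bond orders sum to 4 (valence 4) → 0 H
  atom 4: C, bond orders sum to 3 (valence 4) → 1 H
  atom 5: C, bond orders sum to 4 (valence 4) → 0 H
  atom 6: C, bond orders sum to 1 (valence 4) → 3 H
  atom 7: C, bond orders sum to 4 (valence 4) → 0 H
  atom 8: C, bond orders sum to 4 (valence 4) → 0 H
  atom 9: O, bond orders sum to 1 (valence 2) → 1 H
  atom 10: O, bond orders sum to 2 (valence 2) → 0 H
  atom 11: C, bond orders sum to 3 (valence 4) → 1 H
  atom 12: C, bond orders sum to 4 (valence 4) → 0 H
  atom 13: O, bond orders sum to 2 (valence 2) → 0 H
  atom 14: C, bond orders sum to 1 (valence 4) → 3 H
Totals → C:11, H:14, O:3.

C11H14O3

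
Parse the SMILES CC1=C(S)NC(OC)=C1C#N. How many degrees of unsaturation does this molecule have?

5

Degree of unsaturation = (number of rings) + (number of π bonds).
Ring closures in the SMILES: 1.
π bonds: 2 double bonds (each 1 DoU), 1 triple bond (each 2 DoU) → 4 DoU from unsaturation.
Total DoU = 1 + 4 = 5.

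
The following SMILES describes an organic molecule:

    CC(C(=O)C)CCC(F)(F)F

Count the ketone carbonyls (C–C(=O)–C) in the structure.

The ketone motif appears at heavy-atom position 3 in the SMILES.
Ketone count: 1.

1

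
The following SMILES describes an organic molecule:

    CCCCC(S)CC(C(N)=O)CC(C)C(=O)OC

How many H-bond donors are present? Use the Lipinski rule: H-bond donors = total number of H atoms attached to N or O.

2

Donors: find every N or O and count the H atoms it carries.
  atom 10 (N): bond orders sum to 1 → 2 H
  atom 11 (O): bond orders sum to 2 → 0 H
  atom 16 (O): bond orders sum to 2 → 0 H
  atom 17 (O): bond orders sum to 2 → 0 H
Lipinski HBD = 2.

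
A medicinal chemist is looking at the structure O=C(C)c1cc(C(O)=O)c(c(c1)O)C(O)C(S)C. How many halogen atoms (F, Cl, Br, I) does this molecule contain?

0

Scan the SMILES for the halogen motif — none present.
Groups that are present: 1 carboxylic acid, 2 hydroxyl, 1 ketone, 1 thiol.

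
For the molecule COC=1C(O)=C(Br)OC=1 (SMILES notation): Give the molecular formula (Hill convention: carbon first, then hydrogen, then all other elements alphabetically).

Walk through each heavy atom and fill implicit hydrogens from standard valence (C 4, N 3, O 2, S 2, halogen 1):
  atom 1: C, bond orders sum to 1 (valence 4) → 3 H
  atom 2: O, bond orders sum to 2 (valence 2) → 0 H
  atom 3: C, bond orders sum to 4 (valence 4) → 0 H
  atom 4: C, bond orders sum to 4 (valence 4) → 0 H
  atom 5: O, bond orders sum to 1 (valence 2) → 1 H
  atom 6: C, bond orders sum to 4 (valence 4) → 0 H
  atom 7: Br (halogen, monovalent) → 0 H
  atom 8: O, bond orders sum to 2 (valence 2) → 0 H
  atom 9: C, bond orders sum to 3 (valence 4) → 1 H
Totals → C:5, H:5, Br:1, O:3.

C5H5BrO3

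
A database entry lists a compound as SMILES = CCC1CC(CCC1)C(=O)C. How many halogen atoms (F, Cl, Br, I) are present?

0

Scan the SMILES for the halogen motif — none present.
Groups that are present: 1 ketone.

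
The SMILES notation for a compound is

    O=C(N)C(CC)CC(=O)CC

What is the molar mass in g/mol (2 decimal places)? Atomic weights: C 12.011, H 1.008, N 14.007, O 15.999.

157.21 g/mol

First, the molecular formula is C8H15NO2 (counting implicit H from valence).
  C: 8 × 12.011 = 96.088
  H: 15 × 1.008 = 15.120
  N: 1 × 14.007 = 14.007
  O: 2 × 15.999 = 31.998
Sum: 8×12.011 + 15×1.008 + 1×14.007 + 2×15.999 = 157.213 → 157.21 g/mol.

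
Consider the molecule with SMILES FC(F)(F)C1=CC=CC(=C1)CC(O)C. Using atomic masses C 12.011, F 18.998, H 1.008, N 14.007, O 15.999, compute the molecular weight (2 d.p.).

204.19 g/mol

First, the molecular formula is C10H11F3O (counting implicit H from valence).
  C: 10 × 12.011 = 120.110
  F: 3 × 18.998 = 56.994
  H: 11 × 1.008 = 11.088
  O: 1 × 15.999 = 15.999
Sum: 10×12.011 + 3×18.998 + 11×1.008 + 1×15.999 = 204.191 → 204.19 g/mol.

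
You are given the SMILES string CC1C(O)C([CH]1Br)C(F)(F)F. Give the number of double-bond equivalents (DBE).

1

Degree of unsaturation = (number of rings) + (number of π bonds).
Ring closures in the SMILES: 1.
π bonds: none → 0 DoU from unsaturation.
Total DoU = 1 + 0 = 1.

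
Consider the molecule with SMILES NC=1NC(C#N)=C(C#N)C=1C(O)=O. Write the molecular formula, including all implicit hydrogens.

Walk through each heavy atom and fill implicit hydrogens from standard valence (C 4, N 3, O 2, S 2, halogen 1):
  atom 1: N, bond orders sum to 1 (valence 3) → 2 H
  atom 2: C, bond orders sum to 4 (valence 4) → 0 H
  atom 3: N, bond orders sum to 2 (valence 3) → 1 H
  atom 4: C, bond orders sum to 4 (valence 4) → 0 H
  atom 5: C, bond orders sum to 4 (valence 4) → 0 H
  atom 6: N, bond orders sum to 3 (valence 3) → 0 H
  atom 7: C, bond orders sum to 4 (valence 4) → 0 H
  atom 8: C, bond orders sum to 4 (valence 4) → 0 H
  atom 9: N, bond orders sum to 3 (valence 3) → 0 H
  atom 10: C, bond orders sum to 4 (valence 4) → 0 H
  atom 11: C, bond orders sum to 4 (valence 4) → 0 H
  atom 12: O, bond orders sum to 1 (valence 2) → 1 H
  atom 13: O, bond orders sum to 2 (valence 2) → 0 H
Totals → C:7, H:4, N:4, O:2.
In Hill order: C7H4N4O2.

C7H4N4O2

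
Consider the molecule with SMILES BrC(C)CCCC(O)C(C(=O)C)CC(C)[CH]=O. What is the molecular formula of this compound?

C13H23BrO3

Walk through each heavy atom and fill implicit hydrogens from standard valence (C 4, N 3, O 2, S 2, halogen 1):
  atom 1: Br (halogen, monovalent) → 0 H
  atom 2: C, bond orders sum to 3 (valence 4) → 1 H
  atom 3: C, bond orders sum to 1 (valence 4) → 3 H
  atom 4: C, bond orders sum to 2 (valence 4) → 2 H
  atom 5: C, bond orders sum to 2 (valence 4) → 2 H
  atom 6: C, bond orders sum to 2 (valence 4) → 2 H
  atom 7: C, bond orders sum to 3 (valence 4) → 1 H
  atom 8: O, bond orders sum to 1 (valence 2) → 1 H
  atom 9: C, bond orders sum to 3 (valence 4) → 1 H
  atom 10: C, bond orders sum to 4 (valence 4) → 0 H
  atom 11: O, bond orders sum to 2 (valence 2) → 0 H
  atom 12: C, bond orders sum to 1 (valence 4) → 3 H
  atom 13: C, bond orders sum to 2 (valence 4) → 2 H
  atom 14: C, bond orders sum to 3 (valence 4) → 1 H
  atom 15: C, bond orders sum to 1 (valence 4) → 3 H
  atom 16: C with explicit H count 1
  atom 17: O, bond orders sum to 2 (valence 2) → 0 H
Totals → C:13, H:23, Br:1, O:3.
In Hill order: C13H23BrO3.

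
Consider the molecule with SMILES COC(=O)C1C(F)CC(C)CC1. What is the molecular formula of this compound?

Walk through each heavy atom and fill implicit hydrogens from standard valence (C 4, N 3, O 2, S 2, halogen 1):
  atom 1: C, bond orders sum to 1 (valence 4) → 3 H
  atom 2: O, bond orders sum to 2 (valence 2) → 0 H
  atom 3: C, bond orders sum to 4 (valence 4) → 0 H
  atom 4: O, bond orders sum to 2 (valence 2) → 0 H
  atom 5: C, bond orders sum to 3 (valence 4) → 1 H
  atom 6: C, bond orders sum to 3 (valence 4) → 1 H
  atom 7: F (halogen, monovalent) → 0 H
  atom 8: C, bond orders sum to 2 (valence 4) → 2 H
  atom 9: C, bond orders sum to 3 (valence 4) → 1 H
  atom 10: C, bond orders sum to 1 (valence 4) → 3 H
  atom 11: C, bond orders sum to 2 (valence 4) → 2 H
  atom 12: C, bond orders sum to 2 (valence 4) → 2 H
Totals → C:9, H:15, F:1, O:2.

C9H15FO2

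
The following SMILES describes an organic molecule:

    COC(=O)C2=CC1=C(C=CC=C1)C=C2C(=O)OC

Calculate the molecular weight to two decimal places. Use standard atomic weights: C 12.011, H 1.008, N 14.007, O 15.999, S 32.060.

First, the molecular formula is C14H12O4 (counting implicit H from valence).
  C: 14 × 12.011 = 168.154
  H: 12 × 1.008 = 12.096
  O: 4 × 15.999 = 63.996
Sum: 14×12.011 + 12×1.008 + 4×15.999 = 244.246 → 244.25 g/mol.

244.25 g/mol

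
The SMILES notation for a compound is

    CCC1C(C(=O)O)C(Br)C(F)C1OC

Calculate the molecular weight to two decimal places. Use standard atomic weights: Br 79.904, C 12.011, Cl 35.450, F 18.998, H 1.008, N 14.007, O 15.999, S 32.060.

First, the molecular formula is C9H14BrFO3 (counting implicit H from valence).
  Br: 1 × 79.904 = 79.904
  C: 9 × 12.011 = 108.099
  F: 1 × 18.998 = 18.998
  H: 14 × 1.008 = 14.112
  O: 3 × 15.999 = 47.997
Sum: 1×79.904 + 9×12.011 + 1×18.998 + 14×1.008 + 3×15.999 = 269.110 → 269.11 g/mol.

269.11 g/mol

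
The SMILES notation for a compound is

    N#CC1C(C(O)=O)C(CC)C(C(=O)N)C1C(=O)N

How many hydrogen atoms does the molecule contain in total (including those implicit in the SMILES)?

Walk through each heavy atom and fill implicit hydrogens from standard valence (C 4, N 3, O 2, S 2, halogen 1):
  atom 1: N, bond orders sum to 3 (valence 3) → 0 H
  atom 2: C, bond orders sum to 4 (valence 4) → 0 H
  atom 3: C, bond orders sum to 3 (valence 4) → 1 H
  atom 4: C, bond orders sum to 3 (valence 4) → 1 H
  atom 5: C, bond orders sum to 4 (valence 4) → 0 H
  atom 6: O, bond orders sum to 1 (valence 2) → 1 H
  atom 7: O, bond orders sum to 2 (valence 2) → 0 H
  atom 8: C, bond orders sum to 3 (valence 4) → 1 H
  atom 9: C, bond orders sum to 2 (valence 4) → 2 H
  atom 10: C, bond orders sum to 1 (valence 4) → 3 H
  atom 11: C, bond orders sum to 3 (valence 4) → 1 H
  atom 12: C, bond orders sum to 4 (valence 4) → 0 H
  atom 13: O, bond orders sum to 2 (valence 2) → 0 H
  atom 14: N, bond orders sum to 1 (valence 3) → 2 H
  atom 15: C, bond orders sum to 3 (valence 4) → 1 H
  atom 16: C, bond orders sum to 4 (valence 4) → 0 H
  atom 17: O, bond orders sum to 2 (valence 2) → 0 H
  atom 18: N, bond orders sum to 1 (valence 3) → 2 H
Total hydrogens: 15.

15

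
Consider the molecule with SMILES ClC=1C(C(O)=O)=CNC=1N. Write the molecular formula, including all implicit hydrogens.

C5H5ClN2O2

Walk through each heavy atom and fill implicit hydrogens from standard valence (C 4, N 3, O 2, S 2, halogen 1):
  atom 1: Cl (halogen, monovalent) → 0 H
  atom 2: C, bond orders sum to 4 (valence 4) → 0 H
  atom 3: C, bond orders sum to 4 (valence 4) → 0 H
  atom 4: C, bond orders sum to 4 (valence 4) → 0 H
  atom 5: O, bond orders sum to 1 (valence 2) → 1 H
  atom 6: O, bond orders sum to 2 (valence 2) → 0 H
  atom 7: C, bond orders sum to 3 (valence 4) → 1 H
  atom 8: N, bond orders sum to 2 (valence 3) → 1 H
  atom 9: C, bond orders sum to 4 (valence 4) → 0 H
  atom 10: N, bond orders sum to 1 (valence 3) → 2 H
Totals → C:5, H:5, Cl:1, N:2, O:2.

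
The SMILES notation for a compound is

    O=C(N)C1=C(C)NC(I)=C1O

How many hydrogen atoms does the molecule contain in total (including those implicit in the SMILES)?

Walk through each heavy atom and fill implicit hydrogens from standard valence (C 4, N 3, O 2, S 2, halogen 1):
  atom 1: O, bond orders sum to 2 (valence 2) → 0 H
  atom 2: C, bond orders sum to 4 (valence 4) → 0 H
  atom 3: N, bond orders sum to 1 (valence 3) → 2 H
  atom 4: C, bond orders sum to 4 (valence 4) → 0 H
  atom 5: C, bond orders sum to 4 (valence 4) → 0 H
  atom 6: C, bond orders sum to 1 (valence 4) → 3 H
  atom 7: N, bond orders sum to 2 (valence 3) → 1 H
  atom 8: C, bond orders sum to 4 (valence 4) → 0 H
  atom 9: I (halogen, monovalent) → 0 H
  atom 10: C, bond orders sum to 4 (valence 4) → 0 H
  atom 11: O, bond orders sum to 1 (valence 2) → 1 H
Total hydrogens: 7.

7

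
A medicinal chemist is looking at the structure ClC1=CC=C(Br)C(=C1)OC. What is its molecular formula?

C7H6BrClO

Walk through each heavy atom and fill implicit hydrogens from standard valence (C 4, N 3, O 2, S 2, halogen 1):
  atom 1: Cl (halogen, monovalent) → 0 H
  atom 2: C, bond orders sum to 4 (valence 4) → 0 H
  atom 3: C, bond orders sum to 3 (valence 4) → 1 H
  atom 4: C, bond orders sum to 3 (valence 4) → 1 H
  atom 5: C, bond orders sum to 4 (valence 4) → 0 H
  atom 6: Br (halogen, monovalent) → 0 H
  atom 7: C, bond orders sum to 4 (valence 4) → 0 H
  atom 8: C, bond orders sum to 3 (valence 4) → 1 H
  atom 9: O, bond orders sum to 2 (valence 2) → 0 H
  atom 10: C, bond orders sum to 1 (valence 4) → 3 H
Totals → C:7, H:6, Br:1, Cl:1, O:1.
In Hill order: C7H6BrClO.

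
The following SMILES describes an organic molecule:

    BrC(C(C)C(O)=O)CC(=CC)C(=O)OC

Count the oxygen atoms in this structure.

4

Scan the SMILES for O atoms (remember two-letter symbols like Cl and Br are single atoms).
Oxygen count: 4.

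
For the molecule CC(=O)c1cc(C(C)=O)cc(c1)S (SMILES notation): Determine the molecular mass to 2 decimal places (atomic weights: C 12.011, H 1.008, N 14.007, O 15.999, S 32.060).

194.25 g/mol

First, the molecular formula is C10H10O2S (counting implicit H from valence).
  C: 10 × 12.011 = 120.110
  H: 10 × 1.008 = 10.080
  O: 2 × 15.999 = 31.998
  S: 1 × 32.060 = 32.060
Sum: 10×12.011 + 10×1.008 + 2×15.999 + 1×32.060 = 194.248 → 194.25 g/mol.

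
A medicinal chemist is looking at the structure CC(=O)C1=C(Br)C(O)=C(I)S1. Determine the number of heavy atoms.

11

Every atom symbol written in the SMILES (organic subset) is one heavy atom; implicit H are not written.
Heavy atoms by element → Br:1, C:6, I:1, O:2, S:1.
Total: 11.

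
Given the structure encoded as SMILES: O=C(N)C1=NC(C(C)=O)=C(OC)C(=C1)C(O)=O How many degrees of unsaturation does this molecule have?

7

Molecular formula: C10H10N2O5.
DoU = (2C + 2 + N − H − X) / 2, where X is the halogen count and O/S are ignored.
    = (2·10 + 2 + 2 − 10 − 0) / 2 = 14 / 2 = 7.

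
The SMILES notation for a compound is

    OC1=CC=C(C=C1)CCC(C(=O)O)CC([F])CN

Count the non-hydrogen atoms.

18

Every atom symbol written in the SMILES (organic subset) is one heavy atom; implicit H are not written.
Heavy atoms by element → C:13, F:1, N:1, O:3.
Total: 18.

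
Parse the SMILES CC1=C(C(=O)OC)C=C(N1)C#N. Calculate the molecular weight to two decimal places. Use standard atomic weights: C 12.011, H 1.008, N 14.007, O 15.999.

164.16 g/mol

First, the molecular formula is C8H8N2O2 (counting implicit H from valence).
  C: 8 × 12.011 = 96.088
  H: 8 × 1.008 = 8.064
  N: 2 × 14.007 = 28.014
  O: 2 × 15.999 = 31.998
Sum: 8×12.011 + 8×1.008 + 2×14.007 + 2×15.999 = 164.164 → 164.16 g/mol.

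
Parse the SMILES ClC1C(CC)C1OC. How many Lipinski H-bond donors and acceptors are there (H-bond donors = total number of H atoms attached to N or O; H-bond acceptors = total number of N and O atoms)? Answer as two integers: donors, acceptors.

Donors: find every N or O and count the H atoms it carries.
  atom 7 (O): bond orders sum to 2 → 0 H
Lipinski HBD = 0.
Acceptors: N atoms = 0, O atoms = 1 → HBA = 1.

0, 1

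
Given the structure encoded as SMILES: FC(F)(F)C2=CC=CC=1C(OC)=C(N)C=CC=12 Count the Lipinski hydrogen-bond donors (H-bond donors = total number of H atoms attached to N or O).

2

Donors: find every N or O and count the H atoms it carries.
  atom 11 (O): bond orders sum to 2 → 0 H
  atom 14 (N): bond orders sum to 1 → 2 H
Lipinski HBD = 2.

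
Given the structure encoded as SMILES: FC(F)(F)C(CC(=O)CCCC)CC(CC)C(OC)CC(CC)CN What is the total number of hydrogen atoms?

Walk through each heavy atom and fill implicit hydrogens from standard valence (C 4, N 3, O 2, S 2, halogen 1):
  atom 1: F (halogen, monovalent) → 0 H
  atom 2: C, bond orders sum to 4 (valence 4) → 0 H
  atom 3: F (halogen, monovalent) → 0 H
  atom 4: F (halogen, monovalent) → 0 H
  atom 5: C, bond orders sum to 3 (valence 4) → 1 H
  atom 6: C, bond orders sum to 2 (valence 4) → 2 H
  atom 7: C, bond orders sum to 4 (valence 4) → 0 H
  atom 8: O, bond orders sum to 2 (valence 2) → 0 H
  atom 9: C, bond orders sum to 2 (valence 4) → 2 H
  atom 10: C, bond orders sum to 2 (valence 4) → 2 H
  atom 11: C, bond orders sum to 2 (valence 4) → 2 H
  atom 12: C, bond orders sum to 1 (valence 4) → 3 H
  atom 13: C, bond orders sum to 2 (valence 4) → 2 H
  atom 14: C, bond orders sum to 3 (valence 4) → 1 H
  atom 15: C, bond orders sum to 2 (valence 4) → 2 H
  atom 16: C, bond orders sum to 1 (valence 4) → 3 H
  atom 17: C, bond orders sum to 3 (valence 4) → 1 H
  atom 18: O, bond orders sum to 2 (valence 2) → 0 H
  atom 19: C, bond orders sum to 1 (valence 4) → 3 H
  atom 20: C, bond orders sum to 2 (valence 4) → 2 H
  atom 21: C, bond orders sum to 3 (valence 4) → 1 H
  atom 22: C, bond orders sum to 2 (valence 4) → 2 H
  atom 23: C, bond orders sum to 1 (valence 4) → 3 H
  atom 24: C, bond orders sum to 2 (valence 4) → 2 H
  atom 25: N, bond orders sum to 1 (valence 3) → 2 H
Total hydrogens: 36.

36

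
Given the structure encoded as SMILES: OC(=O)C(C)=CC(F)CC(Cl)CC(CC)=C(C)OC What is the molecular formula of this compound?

C14H22ClFO3

Walk through each heavy atom and fill implicit hydrogens from standard valence (C 4, N 3, O 2, S 2, halogen 1):
  atom 1: O, bond orders sum to 1 (valence 2) → 1 H
  atom 2: C, bond orders sum to 4 (valence 4) → 0 H
  atom 3: O, bond orders sum to 2 (valence 2) → 0 H
  atom 4: C, bond orders sum to 4 (valence 4) → 0 H
  atom 5: C, bond orders sum to 1 (valence 4) → 3 H
  atom 6: C, bond orders sum to 3 (valence 4) → 1 H
  atom 7: C, bond orders sum to 3 (valence 4) → 1 H
  atom 8: F (halogen, monovalent) → 0 H
  atom 9: C, bond orders sum to 2 (valence 4) → 2 H
  atom 10: C, bond orders sum to 3 (valence 4) → 1 H
  atom 11: Cl (halogen, monovalent) → 0 H
  atom 12: C, bond orders sum to 2 (valence 4) → 2 H
  atom 13: C, bond orders sum to 4 (valence 4) → 0 H
  atom 14: C, bond orders sum to 2 (valence 4) → 2 H
  atom 15: C, bond orders sum to 1 (valence 4) → 3 H
  atom 16: C, bond orders sum to 4 (valence 4) → 0 H
  atom 17: C, bond orders sum to 1 (valence 4) → 3 H
  atom 18: O, bond orders sum to 2 (valence 2) → 0 H
  atom 19: C, bond orders sum to 1 (valence 4) → 3 H
Totals → C:14, H:22, Cl:1, F:1, O:3.
In Hill order: C14H22ClFO3.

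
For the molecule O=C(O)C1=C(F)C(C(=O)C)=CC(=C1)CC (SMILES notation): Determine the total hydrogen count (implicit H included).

Walk through each heavy atom and fill implicit hydrogens from standard valence (C 4, N 3, O 2, S 2, halogen 1):
  atom 1: O, bond orders sum to 2 (valence 2) → 0 H
  atom 2: C, bond orders sum to 4 (valence 4) → 0 H
  atom 3: O, bond orders sum to 1 (valence 2) → 1 H
  atom 4: C, bond orders sum to 4 (valence 4) → 0 H
  atom 5: C, bond orders sum to 4 (valence 4) → 0 H
  atom 6: F (halogen, monovalent) → 0 H
  atom 7: C, bond orders sum to 4 (valence 4) → 0 H
  atom 8: C, bond orders sum to 4 (valence 4) → 0 H
  atom 9: O, bond orders sum to 2 (valence 2) → 0 H
  atom 10: C, bond orders sum to 1 (valence 4) → 3 H
  atom 11: C, bond orders sum to 3 (valence 4) → 1 H
  atom 12: C, bond orders sum to 4 (valence 4) → 0 H
  atom 13: C, bond orders sum to 3 (valence 4) → 1 H
  atom 14: C, bond orders sum to 2 (valence 4) → 2 H
  atom 15: C, bond orders sum to 1 (valence 4) → 3 H
Total hydrogens: 11.

11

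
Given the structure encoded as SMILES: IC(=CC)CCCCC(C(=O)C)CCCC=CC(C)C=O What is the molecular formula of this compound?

C18H29IO2

Walk through each heavy atom and fill implicit hydrogens from standard valence (C 4, N 3, O 2, S 2, halogen 1):
  atom 1: I (halogen, monovalent) → 0 H
  atom 2: C, bond orders sum to 4 (valence 4) → 0 H
  atom 3: C, bond orders sum to 3 (valence 4) → 1 H
  atom 4: C, bond orders sum to 1 (valence 4) → 3 H
  atom 5: C, bond orders sum to 2 (valence 4) → 2 H
  atom 6: C, bond orders sum to 2 (valence 4) → 2 H
  atom 7: C, bond orders sum to 2 (valence 4) → 2 H
  atom 8: C, bond orders sum to 2 (valence 4) → 2 H
  atom 9: C, bond orders sum to 3 (valence 4) → 1 H
  atom 10: C, bond orders sum to 4 (valence 4) → 0 H
  atom 11: O, bond orders sum to 2 (valence 2) → 0 H
  atom 12: C, bond orders sum to 1 (valence 4) → 3 H
  atom 13: C, bond orders sum to 2 (valence 4) → 2 H
  atom 14: C, bond orders sum to 2 (valence 4) → 2 H
  atom 15: C, bond orders sum to 2 (valence 4) → 2 H
  atom 16: C, bond orders sum to 3 (valence 4) → 1 H
  atom 17: C, bond orders sum to 3 (valence 4) → 1 H
  atom 18: C, bond orders sum to 3 (valence 4) → 1 H
  atom 19: C, bond orders sum to 1 (valence 4) → 3 H
  atom 20: C, bond orders sum to 3 (valence 4) → 1 H
  atom 21: O, bond orders sum to 2 (valence 2) → 0 H
Totals → C:18, H:29, I:1, O:2.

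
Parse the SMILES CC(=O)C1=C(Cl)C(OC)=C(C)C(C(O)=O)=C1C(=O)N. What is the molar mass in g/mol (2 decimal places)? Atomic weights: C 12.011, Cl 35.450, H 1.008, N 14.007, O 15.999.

First, the molecular formula is C12H12ClNO5 (counting implicit H from valence).
  C: 12 × 12.011 = 144.132
  Cl: 1 × 35.450 = 35.450
  H: 12 × 1.008 = 12.096
  N: 1 × 14.007 = 14.007
  O: 5 × 15.999 = 79.995
Sum: 12×12.011 + 1×35.450 + 12×1.008 + 1×14.007 + 5×15.999 = 285.680 → 285.68 g/mol.

285.68 g/mol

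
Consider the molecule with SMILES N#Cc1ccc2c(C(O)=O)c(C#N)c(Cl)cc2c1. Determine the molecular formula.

Walk through each heavy atom and fill implicit hydrogens from standard valence (C 4, N 3, O 2, S 2, halogen 1); for lowercase aromatic atoms, an aromatic c carries 1 H when it has two neighbours and 0 H with three, and aromatic n carries 0 H:
  atom 1: N, bond orders sum to 3 (valence 3) → 0 H
  atom 2: C, bond orders sum to 4 (valence 4) → 0 H
  atom 3: aromatic c, 3 neighbours → 0 H
  atom 4: aromatic c, 2 neighbours → 1 H
  atom 5: aromatic c, 2 neighbours → 1 H
  atom 6: aromatic c, 3 neighbours → 0 H
  atom 7: aromatic c, 3 neighbours → 0 H
  atom 8: C, bond orders sum to 4 (valence 4) → 0 H
  atom 9: O, bond orders sum to 1 (valence 2) → 1 H
  atom 10: O, bond orders sum to 2 (valence 2) → 0 H
  atom 11: aromatic c, 3 neighbours → 0 H
  atom 12: C, bond orders sum to 4 (valence 4) → 0 H
  atom 13: N, bond orders sum to 3 (valence 3) → 0 H
  atom 14: aromatic c, 3 neighbours → 0 H
  atom 15: Cl (halogen, monovalent) → 0 H
  atom 16: aromatic c, 2 neighbours → 1 H
  atom 17: aromatic c, 3 neighbours → 0 H
  atom 18: aromatic c, 2 neighbours → 1 H
Totals → C:13, H:5, Cl:1, N:2, O:2.
In Hill order: C13H5ClN2O2.

C13H5ClN2O2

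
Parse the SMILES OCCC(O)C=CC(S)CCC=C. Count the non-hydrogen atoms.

Every atom symbol written in the SMILES (organic subset) is one heavy atom; implicit H are not written.
Heavy atoms by element → C:10, O:2, S:1.
Total: 13.

13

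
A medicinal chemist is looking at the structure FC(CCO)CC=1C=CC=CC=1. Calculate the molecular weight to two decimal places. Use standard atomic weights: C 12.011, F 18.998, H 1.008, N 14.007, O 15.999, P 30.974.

First, the molecular formula is C10H13FO (counting implicit H from valence).
  C: 10 × 12.011 = 120.110
  F: 1 × 18.998 = 18.998
  H: 13 × 1.008 = 13.104
  O: 1 × 15.999 = 15.999
Sum: 10×12.011 + 1×18.998 + 13×1.008 + 1×15.999 = 168.211 → 168.21 g/mol.

168.21 g/mol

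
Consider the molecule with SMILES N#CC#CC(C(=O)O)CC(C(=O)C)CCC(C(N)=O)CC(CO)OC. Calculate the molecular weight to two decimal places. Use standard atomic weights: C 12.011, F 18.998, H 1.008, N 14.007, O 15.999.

First, the molecular formula is C17H24N2O6 (counting implicit H from valence).
  C: 17 × 12.011 = 204.187
  H: 24 × 1.008 = 24.192
  N: 2 × 14.007 = 28.014
  O: 6 × 15.999 = 95.994
Sum: 17×12.011 + 24×1.008 + 2×14.007 + 6×15.999 = 352.387 → 352.39 g/mol.

352.39 g/mol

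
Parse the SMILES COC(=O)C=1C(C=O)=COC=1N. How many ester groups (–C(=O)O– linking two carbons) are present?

1

The ester motif appears at heavy-atom position 3 in the SMILES.
Other groups present: 1 aldehyde, 1 primary amine.
Ester count: 1.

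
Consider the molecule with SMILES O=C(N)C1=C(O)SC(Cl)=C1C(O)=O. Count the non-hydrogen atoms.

Every atom symbol written in the SMILES (organic subset) is one heavy atom; implicit H are not written.
Heavy atoms by element → C:6, Cl:1, N:1, O:4, S:1.
Total: 13.

13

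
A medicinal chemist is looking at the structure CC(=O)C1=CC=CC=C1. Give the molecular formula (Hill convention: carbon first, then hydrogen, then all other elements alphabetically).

C8H8O

Walk through each heavy atom and fill implicit hydrogens from standard valence (C 4, N 3, O 2, S 2, halogen 1):
  atom 1: C, bond orders sum to 1 (valence 4) → 3 H
  atom 2: C, bond orders sum to 4 (valence 4) → 0 H
  atom 3: O, bond orders sum to 2 (valence 2) → 0 H
  atom 4: C, bond orders sum to 4 (valence 4) → 0 H
  atom 5: C, bond orders sum to 3 (valence 4) → 1 H
  atom 6: C, bond orders sum to 3 (valence 4) → 1 H
  atom 7: C, bond orders sum to 3 (valence 4) → 1 H
  atom 8: C, bond orders sum to 3 (valence 4) → 1 H
  atom 9: C, bond orders sum to 3 (valence 4) → 1 H
Totals → C:8, H:8, O:1.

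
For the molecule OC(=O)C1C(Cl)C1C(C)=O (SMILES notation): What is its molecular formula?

C6H7ClO3

Walk through each heavy atom and fill implicit hydrogens from standard valence (C 4, N 3, O 2, S 2, halogen 1):
  atom 1: O, bond orders sum to 1 (valence 2) → 1 H
  atom 2: C, bond orders sum to 4 (valence 4) → 0 H
  atom 3: O, bond orders sum to 2 (valence 2) → 0 H
  atom 4: C, bond orders sum to 3 (valence 4) → 1 H
  atom 5: C, bond orders sum to 3 (valence 4) → 1 H
  atom 6: Cl (halogen, monovalent) → 0 H
  atom 7: C, bond orders sum to 3 (valence 4) → 1 H
  atom 8: C, bond orders sum to 4 (valence 4) → 0 H
  atom 9: C, bond orders sum to 1 (valence 4) → 3 H
  atom 10: O, bond orders sum to 2 (valence 2) → 0 H
Totals → C:6, H:7, Cl:1, O:3.
In Hill order: C6H7ClO3.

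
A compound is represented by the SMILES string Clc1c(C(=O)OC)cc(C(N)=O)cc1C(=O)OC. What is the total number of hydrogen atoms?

10

Walk through each heavy atom and fill implicit hydrogens from standard valence (C 4, N 3, O 2, S 2, halogen 1); for lowercase aromatic atoms, an aromatic c carries 1 H when it has two neighbours and 0 H with three, and aromatic n carries 0 H:
  atom 1: Cl (halogen, monovalent) → 0 H
  atom 2: aromatic c, 3 neighbours → 0 H
  atom 3: aromatic c, 3 neighbours → 0 H
  atom 4: C, bond orders sum to 4 (valence 4) → 0 H
  atom 5: O, bond orders sum to 2 (valence 2) → 0 H
  atom 6: O, bond orders sum to 2 (valence 2) → 0 H
  atom 7: C, bond orders sum to 1 (valence 4) → 3 H
  atom 8: aromatic c, 2 neighbours → 1 H
  atom 9: aromatic c, 3 neighbours → 0 H
  atom 10: C, bond orders sum to 4 (valence 4) → 0 H
  atom 11: N, bond orders sum to 1 (valence 3) → 2 H
  atom 12: O, bond orders sum to 2 (valence 2) → 0 H
  atom 13: aromatic c, 2 neighbours → 1 H
  atom 14: aromatic c, 3 neighbours → 0 H
  atom 15: C, bond orders sum to 4 (valence 4) → 0 H
  atom 16: O, bond orders sum to 2 (valence 2) → 0 H
  atom 17: O, bond orders sum to 2 (valence 2) → 0 H
  atom 18: C, bond orders sum to 1 (valence 4) → 3 H
Total hydrogens: 10.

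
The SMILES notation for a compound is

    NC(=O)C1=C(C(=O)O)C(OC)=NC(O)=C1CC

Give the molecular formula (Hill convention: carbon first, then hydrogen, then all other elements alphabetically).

C10H12N2O5

Walk through each heavy atom and fill implicit hydrogens from standard valence (C 4, N 3, O 2, S 2, halogen 1):
  atom 1: N, bond orders sum to 1 (valence 3) → 2 H
  atom 2: C, bond orders sum to 4 (valence 4) → 0 H
  atom 3: O, bond orders sum to 2 (valence 2) → 0 H
  atom 4: C, bond orders sum to 4 (valence 4) → 0 H
  atom 5: C, bond orders sum to 4 (valence 4) → 0 H
  atom 6: C, bond orders sum to 4 (valence 4) → 0 H
  atom 7: O, bond orders sum to 2 (valence 2) → 0 H
  atom 8: O, bond orders sum to 1 (valence 2) → 1 H
  atom 9: C, bond orders sum to 4 (valence 4) → 0 H
  atom 10: O, bond orders sum to 2 (valence 2) → 0 H
  atom 11: C, bond orders sum to 1 (valence 4) → 3 H
  atom 12: N, bond orders sum to 3 (valence 3) → 0 H
  atom 13: C, bond orders sum to 4 (valence 4) → 0 H
  atom 14: O, bond orders sum to 1 (valence 2) → 1 H
  atom 15: C, bond orders sum to 4 (valence 4) → 0 H
  atom 16: C, bond orders sum to 2 (valence 4) → 2 H
  atom 17: C, bond orders sum to 1 (valence 4) → 3 H
Totals → C:10, H:12, N:2, O:5.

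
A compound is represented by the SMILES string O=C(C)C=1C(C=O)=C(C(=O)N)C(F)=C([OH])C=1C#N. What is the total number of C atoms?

11

Count every carbon token in the SMILES (each C, including those in ring-closure positions and inside branches).
Carbon count: 11.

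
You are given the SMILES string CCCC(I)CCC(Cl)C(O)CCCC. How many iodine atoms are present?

Scan the SMILES for I atoms (remember two-letter symbols like Cl and Br are single atoms).
Iodine count: 1.

1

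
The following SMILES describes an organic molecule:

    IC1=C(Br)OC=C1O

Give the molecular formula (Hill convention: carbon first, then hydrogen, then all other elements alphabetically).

C4H2BrIO2

Walk through each heavy atom and fill implicit hydrogens from standard valence (C 4, N 3, O 2, S 2, halogen 1):
  atom 1: I (halogen, monovalent) → 0 H
  atom 2: C, bond orders sum to 4 (valence 4) → 0 H
  atom 3: C, bond orders sum to 4 (valence 4) → 0 H
  atom 4: Br (halogen, monovalent) → 0 H
  atom 5: O, bond orders sum to 2 (valence 2) → 0 H
  atom 6: C, bond orders sum to 3 (valence 4) → 1 H
  atom 7: C, bond orders sum to 4 (valence 4) → 0 H
  atom 8: O, bond orders sum to 1 (valence 2) → 1 H
Totals → C:4, H:2, Br:1, I:1, O:2.
In Hill order: C4H2BrIO2.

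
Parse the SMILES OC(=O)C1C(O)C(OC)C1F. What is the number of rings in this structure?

In SMILES, each pair of matching ring-closure digits denotes one ring-closing bond; the number of such bonds equals the number of independent rings.
Ring-closure bonds here: 1.

1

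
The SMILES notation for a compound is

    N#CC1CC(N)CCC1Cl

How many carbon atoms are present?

Count every carbon token in the SMILES (each C, including those in ring-closure positions and inside branches).
Carbon count: 7.

7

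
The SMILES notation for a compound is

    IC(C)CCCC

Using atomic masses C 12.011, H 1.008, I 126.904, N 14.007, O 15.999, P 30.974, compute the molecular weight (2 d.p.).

First, the molecular formula is C6H13I (counting implicit H from valence).
  C: 6 × 12.011 = 72.066
  H: 13 × 1.008 = 13.104
  I: 1 × 126.904 = 126.904
Sum: 6×12.011 + 13×1.008 + 1×126.904 = 212.074 → 212.07 g/mol.

212.07 g/mol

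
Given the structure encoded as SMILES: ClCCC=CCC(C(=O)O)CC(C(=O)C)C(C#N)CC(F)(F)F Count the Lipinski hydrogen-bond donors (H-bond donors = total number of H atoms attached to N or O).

1

Donors: find every N or O and count the H atoms it carries.
  atom 9 (O): bond orders sum to 2 → 0 H
  atom 10 (O): bond orders sum to 1 → 1 H
  atom 14 (O): bond orders sum to 2 → 0 H
  atom 18 (N): bond orders sum to 3 → 0 H
Lipinski HBD = 1.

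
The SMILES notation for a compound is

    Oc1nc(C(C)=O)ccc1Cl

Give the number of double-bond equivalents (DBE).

5

Molecular formula: C7H6ClNO2.
DoU = (2C + 2 + N − H − X) / 2, where X is the halogen count and O/S are ignored.
    = (2·7 + 2 + 1 − 6 − 1) / 2 = 10 / 2 = 5.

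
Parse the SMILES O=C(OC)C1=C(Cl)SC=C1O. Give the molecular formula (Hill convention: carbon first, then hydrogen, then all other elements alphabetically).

C6H5ClO3S

Walk through each heavy atom and fill implicit hydrogens from standard valence (C 4, N 3, O 2, S 2, halogen 1):
  atom 1: O, bond orders sum to 2 (valence 2) → 0 H
  atom 2: C, bond orders sum to 4 (valence 4) → 0 H
  atom 3: O, bond orders sum to 2 (valence 2) → 0 H
  atom 4: C, bond orders sum to 1 (valence 4) → 3 H
  atom 5: C, bond orders sum to 4 (valence 4) → 0 H
  atom 6: C, bond orders sum to 4 (valence 4) → 0 H
  atom 7: Cl (halogen, monovalent) → 0 H
  atom 8: S, bond orders sum to 2 (valence 2) → 0 H
  atom 9: C, bond orders sum to 3 (valence 4) → 1 H
  atom 10: C, bond orders sum to 4 (valence 4) → 0 H
  atom 11: O, bond orders sum to 1 (valence 2) → 1 H
Totals → C:6, H:5, Cl:1, O:3, S:1.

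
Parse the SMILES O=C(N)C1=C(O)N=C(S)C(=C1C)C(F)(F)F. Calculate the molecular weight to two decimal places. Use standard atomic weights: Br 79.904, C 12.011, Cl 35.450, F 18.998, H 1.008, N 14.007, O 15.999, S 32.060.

First, the molecular formula is C8H7F3N2O2S (counting implicit H from valence).
  C: 8 × 12.011 = 96.088
  F: 3 × 18.998 = 56.994
  H: 7 × 1.008 = 7.056
  N: 2 × 14.007 = 28.014
  O: 2 × 15.999 = 31.998
  S: 1 × 32.060 = 32.060
Sum: 8×12.011 + 3×18.998 + 7×1.008 + 2×14.007 + 2×15.999 + 1×32.060 = 252.210 → 252.21 g/mol.

252.21 g/mol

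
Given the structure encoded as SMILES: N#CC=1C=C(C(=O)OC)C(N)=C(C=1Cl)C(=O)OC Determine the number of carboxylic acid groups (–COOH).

0

Scan the SMILES for the carboxylic acid motif — none present.
Groups that are present: 2 ester, 1 nitrile, 1 primary amine.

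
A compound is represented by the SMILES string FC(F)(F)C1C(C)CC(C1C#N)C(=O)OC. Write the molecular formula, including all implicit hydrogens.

C10H12F3NO2

Walk through each heavy atom and fill implicit hydrogens from standard valence (C 4, N 3, O 2, S 2, halogen 1):
  atom 1: F (halogen, monovalent) → 0 H
  atom 2: C, bond orders sum to 4 (valence 4) → 0 H
  atom 3: F (halogen, monovalent) → 0 H
  atom 4: F (halogen, monovalent) → 0 H
  atom 5: C, bond orders sum to 3 (valence 4) → 1 H
  atom 6: C, bond orders sum to 3 (valence 4) → 1 H
  atom 7: C, bond orders sum to 1 (valence 4) → 3 H
  atom 8: C, bond orders sum to 2 (valence 4) → 2 H
  atom 9: C, bond orders sum to 3 (valence 4) → 1 H
  atom 10: C, bond orders sum to 3 (valence 4) → 1 H
  atom 11: C, bond orders sum to 4 (valence 4) → 0 H
  atom 12: N, bond orders sum to 3 (valence 3) → 0 H
  atom 13: C, bond orders sum to 4 (valence 4) → 0 H
  atom 14: O, bond orders sum to 2 (valence 2) → 0 H
  atom 15: O, bond orders sum to 2 (valence 2) → 0 H
  atom 16: C, bond orders sum to 1 (valence 4) → 3 H
Totals → C:10, H:12, F:3, N:1, O:2.
In Hill order: C10H12F3NO2.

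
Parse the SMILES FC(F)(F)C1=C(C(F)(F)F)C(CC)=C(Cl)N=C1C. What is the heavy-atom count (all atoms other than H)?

18

Every atom symbol written in the SMILES (organic subset) is one heavy atom; implicit H are not written.
Heavy atoms by element → C:10, Cl:1, F:6, N:1.
Total: 18.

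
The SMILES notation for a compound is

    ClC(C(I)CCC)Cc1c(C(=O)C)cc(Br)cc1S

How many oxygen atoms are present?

Scan the SMILES for O atoms (remember two-letter symbols like Cl and Br are single atoms).
Oxygen count: 1.

1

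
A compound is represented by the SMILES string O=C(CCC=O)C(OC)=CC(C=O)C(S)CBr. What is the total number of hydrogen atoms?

15

Walk through each heavy atom and fill implicit hydrogens from standard valence (C 4, N 3, O 2, S 2, halogen 1):
  atom 1: O, bond orders sum to 2 (valence 2) → 0 H
  atom 2: C, bond orders sum to 4 (valence 4) → 0 H
  atom 3: C, bond orders sum to 2 (valence 4) → 2 H
  atom 4: C, bond orders sum to 2 (valence 4) → 2 H
  atom 5: C, bond orders sum to 3 (valence 4) → 1 H
  atom 6: O, bond orders sum to 2 (valence 2) → 0 H
  atom 7: C, bond orders sum to 4 (valence 4) → 0 H
  atom 8: O, bond orders sum to 2 (valence 2) → 0 H
  atom 9: C, bond orders sum to 1 (valence 4) → 3 H
  atom 10: C, bond orders sum to 3 (valence 4) → 1 H
  atom 11: C, bond orders sum to 3 (valence 4) → 1 H
  atom 12: C, bond orders sum to 3 (valence 4) → 1 H
  atom 13: O, bond orders sum to 2 (valence 2) → 0 H
  atom 14: C, bond orders sum to 3 (valence 4) → 1 H
  atom 15: S, bond orders sum to 1 (valence 2) → 1 H
  atom 16: C, bond orders sum to 2 (valence 4) → 2 H
  atom 17: Br (halogen, monovalent) → 0 H
Total hydrogens: 15.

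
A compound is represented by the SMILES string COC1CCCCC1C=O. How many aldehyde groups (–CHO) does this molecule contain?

The aldehyde motif appears at heavy-atom position 9 in the SMILES.
Other groups present: 1 ether.
Aldehyde count: 1.

1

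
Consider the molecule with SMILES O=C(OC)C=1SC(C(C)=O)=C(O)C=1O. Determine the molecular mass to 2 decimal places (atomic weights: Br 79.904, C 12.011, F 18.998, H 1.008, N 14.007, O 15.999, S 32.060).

216.21 g/mol

First, the molecular formula is C8H8O5S (counting implicit H from valence).
  C: 8 × 12.011 = 96.088
  H: 8 × 1.008 = 8.064
  O: 5 × 15.999 = 79.995
  S: 1 × 32.060 = 32.060
Sum: 8×12.011 + 8×1.008 + 5×15.999 + 1×32.060 = 216.207 → 216.21 g/mol.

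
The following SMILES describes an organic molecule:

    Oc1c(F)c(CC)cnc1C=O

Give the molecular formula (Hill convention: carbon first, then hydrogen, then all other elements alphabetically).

Walk through each heavy atom and fill implicit hydrogens from standard valence (C 4, N 3, O 2, S 2, halogen 1); for lowercase aromatic atoms, an aromatic c carries 1 H when it has two neighbours and 0 H with three, and aromatic n carries 0 H:
  atom 1: O, bond orders sum to 1 (valence 2) → 1 H
  atom 2: aromatic c, 3 neighbours → 0 H
  atom 3: aromatic c, 3 neighbours → 0 H
  atom 4: F (halogen, monovalent) → 0 H
  atom 5: aromatic c, 3 neighbours → 0 H
  atom 6: C, bond orders sum to 2 (valence 4) → 2 H
  atom 7: C, bond orders sum to 1 (valence 4) → 3 H
  atom 8: aromatic c, 2 neighbours → 1 H
  atom 9: aromatic n, 2 neighbours → 0 H
  atom 10: aromatic c, 3 neighbours → 0 H
  atom 11: C, bond orders sum to 3 (valence 4) → 1 H
  atom 12: O, bond orders sum to 2 (valence 2) → 0 H
Totals → C:8, H:8, F:1, N:1, O:2.
In Hill order: C8H8FNO2.

C8H8FNO2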